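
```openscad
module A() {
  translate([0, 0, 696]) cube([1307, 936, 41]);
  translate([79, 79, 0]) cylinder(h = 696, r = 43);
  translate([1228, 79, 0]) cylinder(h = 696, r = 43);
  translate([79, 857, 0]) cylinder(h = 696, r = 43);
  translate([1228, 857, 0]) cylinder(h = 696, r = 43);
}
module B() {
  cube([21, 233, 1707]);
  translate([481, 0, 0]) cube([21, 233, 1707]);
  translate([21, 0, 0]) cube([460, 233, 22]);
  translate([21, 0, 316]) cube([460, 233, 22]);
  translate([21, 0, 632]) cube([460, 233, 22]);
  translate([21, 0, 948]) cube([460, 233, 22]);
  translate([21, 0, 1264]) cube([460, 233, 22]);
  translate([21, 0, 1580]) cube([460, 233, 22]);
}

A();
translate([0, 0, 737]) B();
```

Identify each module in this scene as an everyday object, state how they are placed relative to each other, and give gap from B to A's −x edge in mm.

The bookshelf's min-x is at 0; the table's min-x is 0; gap = 0 mm.

A is a table. B is a bookshelf. The bookshelf is on top of the table. The gap from the bookshelf to the table's −x edge is 0 mm.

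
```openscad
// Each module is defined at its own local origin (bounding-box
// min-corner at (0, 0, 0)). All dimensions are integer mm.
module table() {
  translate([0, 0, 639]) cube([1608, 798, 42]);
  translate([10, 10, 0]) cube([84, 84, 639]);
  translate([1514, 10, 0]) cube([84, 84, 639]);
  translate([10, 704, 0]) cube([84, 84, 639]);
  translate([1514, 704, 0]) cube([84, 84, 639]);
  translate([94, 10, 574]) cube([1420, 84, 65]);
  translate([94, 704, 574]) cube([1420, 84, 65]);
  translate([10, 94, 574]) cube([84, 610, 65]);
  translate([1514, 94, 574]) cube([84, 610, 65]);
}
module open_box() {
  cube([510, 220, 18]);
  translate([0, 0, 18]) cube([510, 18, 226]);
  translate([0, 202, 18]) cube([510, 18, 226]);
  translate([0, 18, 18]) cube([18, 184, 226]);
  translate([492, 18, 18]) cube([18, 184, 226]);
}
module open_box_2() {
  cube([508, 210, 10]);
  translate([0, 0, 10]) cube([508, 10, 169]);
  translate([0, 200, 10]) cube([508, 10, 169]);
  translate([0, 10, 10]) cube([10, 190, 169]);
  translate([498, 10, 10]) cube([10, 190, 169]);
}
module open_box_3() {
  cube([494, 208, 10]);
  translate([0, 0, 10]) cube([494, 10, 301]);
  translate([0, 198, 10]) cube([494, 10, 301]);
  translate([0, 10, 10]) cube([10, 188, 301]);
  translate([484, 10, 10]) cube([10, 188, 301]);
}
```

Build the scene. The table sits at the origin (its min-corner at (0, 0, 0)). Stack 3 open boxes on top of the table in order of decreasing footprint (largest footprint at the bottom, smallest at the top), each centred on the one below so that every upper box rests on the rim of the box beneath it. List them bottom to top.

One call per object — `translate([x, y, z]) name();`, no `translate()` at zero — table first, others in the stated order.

table();
translate([549, 289, 681]) open_box();
translate([550, 294, 925]) open_box_2();
translate([557, 295, 1104]) open_box_3();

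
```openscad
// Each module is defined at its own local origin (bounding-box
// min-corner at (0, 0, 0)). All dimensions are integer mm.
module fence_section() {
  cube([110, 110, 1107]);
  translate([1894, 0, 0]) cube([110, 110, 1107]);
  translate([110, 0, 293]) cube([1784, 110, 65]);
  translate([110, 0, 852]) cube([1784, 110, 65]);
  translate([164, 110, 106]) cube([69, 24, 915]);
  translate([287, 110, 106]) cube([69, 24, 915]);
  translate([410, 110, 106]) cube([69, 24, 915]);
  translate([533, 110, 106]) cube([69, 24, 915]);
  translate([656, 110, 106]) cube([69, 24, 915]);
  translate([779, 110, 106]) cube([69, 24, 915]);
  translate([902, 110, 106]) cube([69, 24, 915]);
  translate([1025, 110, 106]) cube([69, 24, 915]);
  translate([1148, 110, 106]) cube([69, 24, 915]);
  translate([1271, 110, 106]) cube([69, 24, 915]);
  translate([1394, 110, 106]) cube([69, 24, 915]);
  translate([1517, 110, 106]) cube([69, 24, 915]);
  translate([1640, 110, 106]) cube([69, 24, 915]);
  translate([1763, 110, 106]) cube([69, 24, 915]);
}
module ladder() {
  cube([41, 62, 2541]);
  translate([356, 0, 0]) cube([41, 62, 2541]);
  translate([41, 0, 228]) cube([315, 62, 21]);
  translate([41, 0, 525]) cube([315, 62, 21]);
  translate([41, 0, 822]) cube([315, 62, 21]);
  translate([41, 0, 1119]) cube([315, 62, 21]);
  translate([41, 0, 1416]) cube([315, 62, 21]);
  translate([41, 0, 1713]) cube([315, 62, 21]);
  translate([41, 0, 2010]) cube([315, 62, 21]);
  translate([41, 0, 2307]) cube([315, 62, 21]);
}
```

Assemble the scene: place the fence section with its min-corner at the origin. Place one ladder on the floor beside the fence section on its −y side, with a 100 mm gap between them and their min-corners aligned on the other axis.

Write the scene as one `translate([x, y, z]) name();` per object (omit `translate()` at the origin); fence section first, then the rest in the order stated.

fence_section();
translate([0, -162, 0]) ladder();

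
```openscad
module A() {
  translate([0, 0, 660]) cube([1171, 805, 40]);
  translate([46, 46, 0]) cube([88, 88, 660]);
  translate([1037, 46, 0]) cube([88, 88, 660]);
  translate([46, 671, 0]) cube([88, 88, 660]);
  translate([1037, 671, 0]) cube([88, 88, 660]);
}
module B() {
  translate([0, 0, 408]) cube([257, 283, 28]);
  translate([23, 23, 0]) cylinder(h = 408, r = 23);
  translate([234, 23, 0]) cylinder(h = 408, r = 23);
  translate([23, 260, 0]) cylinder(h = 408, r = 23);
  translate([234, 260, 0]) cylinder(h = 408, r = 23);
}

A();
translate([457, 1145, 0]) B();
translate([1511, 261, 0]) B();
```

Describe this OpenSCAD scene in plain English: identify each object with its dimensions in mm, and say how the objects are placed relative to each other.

A is a table with a 1171×805 mm rectangular top, 40 mm thick, top surface at z = 700 mm, supported by four 88×88 mm square legs, each inset 46 mm from the nearest pair of top edges, running from the floor.

B is a simple wooden stool: a rectangular seat 257 mm (x) by 283 mm (y), 28 mm thick, top face at z = 436 mm, on four round legs, each 46 mm in diameter. The legs rest on z = 0, each leg's axis is inset half a diameter from the nearest pair of seat edges (so the leg's bounding box is flush with the corner).

Two stools sit around the table at the +y, +x sides.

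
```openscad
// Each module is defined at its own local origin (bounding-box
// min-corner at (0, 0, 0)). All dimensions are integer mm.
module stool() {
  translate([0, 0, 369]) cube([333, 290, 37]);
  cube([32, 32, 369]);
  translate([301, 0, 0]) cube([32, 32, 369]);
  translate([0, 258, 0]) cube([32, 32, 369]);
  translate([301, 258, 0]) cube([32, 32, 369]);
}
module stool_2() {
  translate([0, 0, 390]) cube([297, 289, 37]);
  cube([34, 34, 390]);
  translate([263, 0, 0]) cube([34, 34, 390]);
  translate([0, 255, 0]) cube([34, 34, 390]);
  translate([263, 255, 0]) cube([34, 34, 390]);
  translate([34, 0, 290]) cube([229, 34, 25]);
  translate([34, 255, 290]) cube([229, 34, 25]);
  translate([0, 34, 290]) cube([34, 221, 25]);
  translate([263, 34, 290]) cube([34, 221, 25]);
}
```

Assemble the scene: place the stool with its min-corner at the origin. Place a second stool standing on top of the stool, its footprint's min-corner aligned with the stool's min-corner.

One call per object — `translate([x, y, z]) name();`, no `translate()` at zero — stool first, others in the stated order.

stool();
translate([0, 0, 406]) stool_2();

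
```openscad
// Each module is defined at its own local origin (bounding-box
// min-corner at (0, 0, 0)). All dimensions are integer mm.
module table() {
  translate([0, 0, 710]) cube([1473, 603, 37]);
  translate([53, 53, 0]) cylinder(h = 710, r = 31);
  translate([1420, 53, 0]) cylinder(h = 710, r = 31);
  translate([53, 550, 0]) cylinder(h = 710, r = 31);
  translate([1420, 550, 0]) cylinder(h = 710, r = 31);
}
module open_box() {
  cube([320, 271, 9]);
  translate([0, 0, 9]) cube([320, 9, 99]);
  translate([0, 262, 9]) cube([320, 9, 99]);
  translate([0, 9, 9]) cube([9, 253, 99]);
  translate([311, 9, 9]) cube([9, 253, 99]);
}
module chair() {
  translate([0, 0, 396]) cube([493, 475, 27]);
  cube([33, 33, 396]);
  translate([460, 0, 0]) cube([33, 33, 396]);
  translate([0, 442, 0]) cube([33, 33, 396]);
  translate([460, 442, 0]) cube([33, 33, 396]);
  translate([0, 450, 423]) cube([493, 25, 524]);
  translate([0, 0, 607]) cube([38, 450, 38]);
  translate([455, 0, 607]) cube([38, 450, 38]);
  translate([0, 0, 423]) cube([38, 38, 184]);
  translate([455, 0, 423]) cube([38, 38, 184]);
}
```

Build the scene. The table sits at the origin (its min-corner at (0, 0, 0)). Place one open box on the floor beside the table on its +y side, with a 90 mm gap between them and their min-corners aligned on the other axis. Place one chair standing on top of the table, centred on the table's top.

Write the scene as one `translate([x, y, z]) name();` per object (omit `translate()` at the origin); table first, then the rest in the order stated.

table();
translate([0, 693, 0]) open_box();
translate([490, 64, 747]) chair();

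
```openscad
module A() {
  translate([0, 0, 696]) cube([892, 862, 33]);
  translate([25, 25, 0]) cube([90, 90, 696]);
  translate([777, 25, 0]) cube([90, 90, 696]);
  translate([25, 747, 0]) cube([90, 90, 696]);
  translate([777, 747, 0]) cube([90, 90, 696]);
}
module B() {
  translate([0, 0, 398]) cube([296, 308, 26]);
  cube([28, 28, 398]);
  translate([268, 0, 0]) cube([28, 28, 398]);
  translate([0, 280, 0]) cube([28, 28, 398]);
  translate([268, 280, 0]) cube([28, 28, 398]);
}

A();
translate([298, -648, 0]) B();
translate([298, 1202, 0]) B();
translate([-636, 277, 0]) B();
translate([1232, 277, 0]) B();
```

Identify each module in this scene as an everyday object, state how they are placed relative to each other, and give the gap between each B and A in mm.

A is a table. B is a stool. Four stools sit around the table at the −y, +y, −x, +x sides. The gap between each stool and the table is 340 mm.

Each stool's nearest face is 340 mm from the table's bounding box.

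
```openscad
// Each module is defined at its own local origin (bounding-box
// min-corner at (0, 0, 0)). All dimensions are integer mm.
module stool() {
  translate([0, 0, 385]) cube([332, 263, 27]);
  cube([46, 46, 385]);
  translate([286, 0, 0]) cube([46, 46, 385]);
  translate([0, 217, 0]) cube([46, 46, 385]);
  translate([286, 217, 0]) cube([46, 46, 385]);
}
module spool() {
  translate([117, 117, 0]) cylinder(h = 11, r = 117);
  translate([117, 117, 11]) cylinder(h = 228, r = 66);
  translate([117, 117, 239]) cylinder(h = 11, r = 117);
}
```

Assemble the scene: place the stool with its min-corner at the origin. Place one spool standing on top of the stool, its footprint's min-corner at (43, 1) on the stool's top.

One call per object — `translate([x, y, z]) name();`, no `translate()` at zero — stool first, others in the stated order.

stool();
translate([43, 1, 412]) spool();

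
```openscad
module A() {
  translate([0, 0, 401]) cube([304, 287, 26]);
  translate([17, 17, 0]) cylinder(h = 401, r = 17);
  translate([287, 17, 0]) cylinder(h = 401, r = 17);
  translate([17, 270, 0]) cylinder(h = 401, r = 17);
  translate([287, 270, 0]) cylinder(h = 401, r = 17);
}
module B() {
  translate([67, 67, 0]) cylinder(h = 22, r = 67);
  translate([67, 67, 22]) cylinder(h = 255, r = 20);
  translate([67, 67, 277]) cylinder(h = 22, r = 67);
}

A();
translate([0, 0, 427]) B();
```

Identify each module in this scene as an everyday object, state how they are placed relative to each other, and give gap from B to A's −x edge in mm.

The spool's min-x is at 0; the stool's min-x is 0; gap = 0 mm.

A is a stool. B is a spool. The spool is on top of the stool. The gap from the spool to the stool's −x edge is 0 mm.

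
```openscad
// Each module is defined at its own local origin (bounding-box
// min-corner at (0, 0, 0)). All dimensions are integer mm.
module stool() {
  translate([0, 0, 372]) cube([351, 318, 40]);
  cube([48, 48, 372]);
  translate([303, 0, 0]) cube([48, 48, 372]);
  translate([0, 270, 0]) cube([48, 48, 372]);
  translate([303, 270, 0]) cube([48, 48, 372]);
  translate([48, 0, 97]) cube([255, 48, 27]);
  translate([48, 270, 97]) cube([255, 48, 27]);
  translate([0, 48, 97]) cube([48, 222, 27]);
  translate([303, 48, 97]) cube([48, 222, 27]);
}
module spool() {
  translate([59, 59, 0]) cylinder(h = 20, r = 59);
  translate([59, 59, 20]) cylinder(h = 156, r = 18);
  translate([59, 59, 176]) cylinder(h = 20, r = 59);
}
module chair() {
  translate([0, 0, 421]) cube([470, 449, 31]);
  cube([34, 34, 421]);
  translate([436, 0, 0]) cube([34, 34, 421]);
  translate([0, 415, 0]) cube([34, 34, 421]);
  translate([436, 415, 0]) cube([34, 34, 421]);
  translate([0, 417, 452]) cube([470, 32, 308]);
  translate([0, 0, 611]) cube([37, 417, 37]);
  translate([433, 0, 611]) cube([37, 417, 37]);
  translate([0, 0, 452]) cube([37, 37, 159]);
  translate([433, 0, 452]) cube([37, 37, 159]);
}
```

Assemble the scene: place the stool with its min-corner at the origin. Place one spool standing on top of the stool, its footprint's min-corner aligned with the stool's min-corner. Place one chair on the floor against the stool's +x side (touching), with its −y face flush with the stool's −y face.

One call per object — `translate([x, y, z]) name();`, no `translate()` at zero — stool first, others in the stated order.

stool();
translate([0, 0, 412]) spool();
translate([351, 0, 0]) chair();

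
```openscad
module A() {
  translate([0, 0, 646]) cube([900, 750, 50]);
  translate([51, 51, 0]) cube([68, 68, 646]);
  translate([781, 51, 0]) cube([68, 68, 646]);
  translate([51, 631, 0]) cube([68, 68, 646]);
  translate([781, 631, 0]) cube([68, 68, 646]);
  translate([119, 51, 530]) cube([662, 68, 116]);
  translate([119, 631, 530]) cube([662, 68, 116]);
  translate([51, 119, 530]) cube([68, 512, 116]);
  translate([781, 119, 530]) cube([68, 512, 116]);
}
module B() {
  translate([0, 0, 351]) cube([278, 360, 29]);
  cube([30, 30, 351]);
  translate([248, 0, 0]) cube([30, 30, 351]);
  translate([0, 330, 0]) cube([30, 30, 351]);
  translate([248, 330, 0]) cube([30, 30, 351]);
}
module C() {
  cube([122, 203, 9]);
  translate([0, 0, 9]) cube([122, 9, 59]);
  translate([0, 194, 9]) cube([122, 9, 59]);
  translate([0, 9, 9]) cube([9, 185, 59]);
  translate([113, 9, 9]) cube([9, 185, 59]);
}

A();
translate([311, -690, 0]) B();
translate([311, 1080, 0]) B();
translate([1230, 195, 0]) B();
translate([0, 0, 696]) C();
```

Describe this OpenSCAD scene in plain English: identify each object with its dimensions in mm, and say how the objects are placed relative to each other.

A is a table: top 900 mm (x) × 750 mm (y), 50 mm thick, upper face at z = 696 mm, on four 68×68 mm square legs, each inset 51 mm from the nearest pair of top edges, running from z = 0 to the bottom of the top. Four apron rails, 68 mm thick and 116 mm tall, run between adjacent legs with their top edges flush with the underside of the top and their outer faces flush with the legs' outer faces.

B is a simple wooden stool: a rectangular seat 278 mm (x) by 360 mm (y), 29 mm thick, top face at z = 380 mm, on four square legs, each 30×30 mm in cross-section. The legs rest on z = 0, each flush with a corner of the seat.

C is an open-topped rectangular box: outside dimensions 122×203×68 mm, with a uniform wall and base thickness of 9 mm. The base is a full 122×203 slab on the floor; four walls sit on top of the base. The front and back walls (the −y and +y sides) span the full width; the two side walls fit between them.

Three stools sit around the table at the −y, +y, +x sides. The open box is on top of the table.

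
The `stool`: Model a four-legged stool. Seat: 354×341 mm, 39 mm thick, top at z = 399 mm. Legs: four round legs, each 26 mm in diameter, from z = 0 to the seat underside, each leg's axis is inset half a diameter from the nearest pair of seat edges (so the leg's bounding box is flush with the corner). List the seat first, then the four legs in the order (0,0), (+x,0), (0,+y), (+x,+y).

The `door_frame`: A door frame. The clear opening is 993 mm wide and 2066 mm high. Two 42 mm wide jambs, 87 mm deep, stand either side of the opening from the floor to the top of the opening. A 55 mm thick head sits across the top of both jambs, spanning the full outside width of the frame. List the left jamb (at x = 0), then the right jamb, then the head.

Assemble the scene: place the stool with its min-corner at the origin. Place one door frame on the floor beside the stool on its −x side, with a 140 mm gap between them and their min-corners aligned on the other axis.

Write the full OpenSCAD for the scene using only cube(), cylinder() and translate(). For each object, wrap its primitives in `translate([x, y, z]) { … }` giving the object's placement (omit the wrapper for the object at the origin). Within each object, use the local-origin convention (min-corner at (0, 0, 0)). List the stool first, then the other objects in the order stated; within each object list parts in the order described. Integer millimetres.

translate([0, 0, 360]) cube([354, 341, 39]);
translate([13, 13, 0]) cylinder(h = 360, r = 13);
translate([341, 13, 0]) cylinder(h = 360, r = 13);
translate([13, 328, 0]) cylinder(h = 360, r = 13);
translate([341, 328, 0]) cylinder(h = 360, r = 13);
translate([-1217, 0, 0]) {
  cube([42, 87, 2066]);
  translate([1035, 0, 0]) cube([42, 87, 2066]);
  translate([0, 0, 2066]) cube([1077, 87, 55]);
}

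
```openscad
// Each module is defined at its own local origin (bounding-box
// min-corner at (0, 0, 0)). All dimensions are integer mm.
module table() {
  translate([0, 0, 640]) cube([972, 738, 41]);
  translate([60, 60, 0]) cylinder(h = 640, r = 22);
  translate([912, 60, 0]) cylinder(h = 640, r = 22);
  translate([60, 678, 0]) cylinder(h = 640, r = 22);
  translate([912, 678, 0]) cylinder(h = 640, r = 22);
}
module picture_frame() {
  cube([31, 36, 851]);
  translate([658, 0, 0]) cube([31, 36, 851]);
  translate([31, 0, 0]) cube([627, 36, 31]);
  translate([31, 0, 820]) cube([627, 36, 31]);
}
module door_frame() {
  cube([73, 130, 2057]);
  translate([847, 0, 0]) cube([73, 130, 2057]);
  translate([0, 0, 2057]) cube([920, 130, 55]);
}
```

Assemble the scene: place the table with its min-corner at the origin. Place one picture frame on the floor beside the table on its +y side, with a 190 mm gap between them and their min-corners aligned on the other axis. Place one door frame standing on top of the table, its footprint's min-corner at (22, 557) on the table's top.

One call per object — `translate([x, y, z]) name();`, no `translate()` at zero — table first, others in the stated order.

table();
translate([0, 928, 0]) picture_frame();
translate([22, 557, 681]) door_frame();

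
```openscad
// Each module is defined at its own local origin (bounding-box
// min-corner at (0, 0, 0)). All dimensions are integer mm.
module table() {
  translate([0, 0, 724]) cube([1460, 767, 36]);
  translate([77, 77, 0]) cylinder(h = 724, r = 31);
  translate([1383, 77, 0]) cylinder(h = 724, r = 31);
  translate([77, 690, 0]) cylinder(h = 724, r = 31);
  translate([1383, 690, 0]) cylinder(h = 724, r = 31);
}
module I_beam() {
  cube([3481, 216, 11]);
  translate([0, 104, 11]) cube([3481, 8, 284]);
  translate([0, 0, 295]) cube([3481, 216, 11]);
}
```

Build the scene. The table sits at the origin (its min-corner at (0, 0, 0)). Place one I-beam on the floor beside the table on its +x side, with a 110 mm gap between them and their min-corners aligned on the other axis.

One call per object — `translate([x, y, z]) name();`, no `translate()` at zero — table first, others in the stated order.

table();
translate([1570, 0, 0]) I_beam();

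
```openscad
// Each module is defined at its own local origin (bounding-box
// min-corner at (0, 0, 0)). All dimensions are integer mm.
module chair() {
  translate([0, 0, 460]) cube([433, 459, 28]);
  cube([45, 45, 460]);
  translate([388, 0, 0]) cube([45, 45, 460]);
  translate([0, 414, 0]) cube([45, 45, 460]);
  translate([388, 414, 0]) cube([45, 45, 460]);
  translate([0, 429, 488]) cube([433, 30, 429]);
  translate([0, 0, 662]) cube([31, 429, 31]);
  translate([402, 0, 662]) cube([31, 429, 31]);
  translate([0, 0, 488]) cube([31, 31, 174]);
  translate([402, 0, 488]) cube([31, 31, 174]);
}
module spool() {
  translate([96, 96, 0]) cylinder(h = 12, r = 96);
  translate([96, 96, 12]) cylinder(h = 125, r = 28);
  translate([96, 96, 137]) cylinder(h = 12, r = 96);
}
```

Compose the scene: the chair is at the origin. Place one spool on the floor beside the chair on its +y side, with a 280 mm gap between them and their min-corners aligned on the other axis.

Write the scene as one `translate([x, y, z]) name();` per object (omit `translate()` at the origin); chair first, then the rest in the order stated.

chair();
translate([0, 739, 0]) spool();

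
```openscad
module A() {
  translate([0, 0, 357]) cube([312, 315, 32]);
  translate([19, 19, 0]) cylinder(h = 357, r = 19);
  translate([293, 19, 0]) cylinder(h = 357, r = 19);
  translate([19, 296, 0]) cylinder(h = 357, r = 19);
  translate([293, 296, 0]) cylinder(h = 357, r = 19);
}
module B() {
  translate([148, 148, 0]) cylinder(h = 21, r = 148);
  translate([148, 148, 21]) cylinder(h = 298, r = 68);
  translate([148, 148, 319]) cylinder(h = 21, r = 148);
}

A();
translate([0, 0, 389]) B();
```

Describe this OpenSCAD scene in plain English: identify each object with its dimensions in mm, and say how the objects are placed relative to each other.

A is a four-legged stool. The seat is a 312×315×32 mm slab whose top surface is at z = 389 mm; four round legs, each 38 mm in diameter, run from the floor (z = 0) to the underside of the seat, each leg's axis is inset half a diameter from the nearest pair of seat edges (so the leg's bounding box is flush with the corner).

B is a spool: two coaxial disc flanges of radius 148 mm and thickness 21 mm, joined by a core cylinder of radius 68 mm and height 298 mm. The lower flange rests on z = 0 and the three cylinders share a vertical axis.

The spool is on top of the stool.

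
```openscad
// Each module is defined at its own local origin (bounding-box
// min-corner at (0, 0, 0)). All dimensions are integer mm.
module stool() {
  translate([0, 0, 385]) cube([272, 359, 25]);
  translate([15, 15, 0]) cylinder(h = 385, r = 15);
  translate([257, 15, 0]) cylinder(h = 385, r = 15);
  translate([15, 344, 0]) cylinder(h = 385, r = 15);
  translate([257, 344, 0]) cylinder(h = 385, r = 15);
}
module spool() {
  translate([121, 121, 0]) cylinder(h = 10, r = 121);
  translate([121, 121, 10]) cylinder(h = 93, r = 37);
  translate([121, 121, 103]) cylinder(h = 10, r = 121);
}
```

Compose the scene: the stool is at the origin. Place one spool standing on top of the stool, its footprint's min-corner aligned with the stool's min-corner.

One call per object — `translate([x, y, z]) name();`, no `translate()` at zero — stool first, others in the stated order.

stool();
translate([0, 0, 410]) spool();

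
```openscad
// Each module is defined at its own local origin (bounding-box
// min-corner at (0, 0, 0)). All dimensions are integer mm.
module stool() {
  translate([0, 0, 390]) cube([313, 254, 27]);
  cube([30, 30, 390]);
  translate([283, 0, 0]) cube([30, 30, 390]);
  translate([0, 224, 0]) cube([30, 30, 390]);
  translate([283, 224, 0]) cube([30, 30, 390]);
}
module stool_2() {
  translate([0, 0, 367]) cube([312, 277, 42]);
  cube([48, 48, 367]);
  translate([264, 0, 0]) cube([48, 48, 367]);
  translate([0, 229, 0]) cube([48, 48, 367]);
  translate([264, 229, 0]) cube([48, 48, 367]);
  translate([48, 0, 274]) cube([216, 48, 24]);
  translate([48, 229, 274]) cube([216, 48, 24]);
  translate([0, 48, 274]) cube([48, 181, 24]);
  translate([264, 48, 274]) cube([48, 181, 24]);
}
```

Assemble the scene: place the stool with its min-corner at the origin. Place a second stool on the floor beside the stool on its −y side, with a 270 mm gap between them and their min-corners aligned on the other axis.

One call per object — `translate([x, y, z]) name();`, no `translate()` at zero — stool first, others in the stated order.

stool();
translate([0, -547, 0]) stool_2();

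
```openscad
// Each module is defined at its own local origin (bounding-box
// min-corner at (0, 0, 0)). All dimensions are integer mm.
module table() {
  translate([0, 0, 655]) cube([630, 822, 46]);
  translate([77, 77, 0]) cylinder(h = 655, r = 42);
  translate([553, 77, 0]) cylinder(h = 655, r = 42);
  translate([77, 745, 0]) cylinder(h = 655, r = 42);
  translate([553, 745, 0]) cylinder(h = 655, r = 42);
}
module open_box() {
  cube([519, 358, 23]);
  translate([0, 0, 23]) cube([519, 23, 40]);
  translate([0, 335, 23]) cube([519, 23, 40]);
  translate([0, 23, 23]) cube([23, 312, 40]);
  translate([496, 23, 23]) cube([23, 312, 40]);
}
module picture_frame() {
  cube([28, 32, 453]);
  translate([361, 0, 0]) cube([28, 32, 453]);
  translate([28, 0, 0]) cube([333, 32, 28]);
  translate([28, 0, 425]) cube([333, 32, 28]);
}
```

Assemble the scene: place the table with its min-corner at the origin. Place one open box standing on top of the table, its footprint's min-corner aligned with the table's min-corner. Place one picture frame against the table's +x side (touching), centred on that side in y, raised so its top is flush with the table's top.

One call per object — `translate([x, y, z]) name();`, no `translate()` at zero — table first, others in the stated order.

table();
translate([0, 0, 701]) open_box();
translate([630, 395, 248]) picture_frame();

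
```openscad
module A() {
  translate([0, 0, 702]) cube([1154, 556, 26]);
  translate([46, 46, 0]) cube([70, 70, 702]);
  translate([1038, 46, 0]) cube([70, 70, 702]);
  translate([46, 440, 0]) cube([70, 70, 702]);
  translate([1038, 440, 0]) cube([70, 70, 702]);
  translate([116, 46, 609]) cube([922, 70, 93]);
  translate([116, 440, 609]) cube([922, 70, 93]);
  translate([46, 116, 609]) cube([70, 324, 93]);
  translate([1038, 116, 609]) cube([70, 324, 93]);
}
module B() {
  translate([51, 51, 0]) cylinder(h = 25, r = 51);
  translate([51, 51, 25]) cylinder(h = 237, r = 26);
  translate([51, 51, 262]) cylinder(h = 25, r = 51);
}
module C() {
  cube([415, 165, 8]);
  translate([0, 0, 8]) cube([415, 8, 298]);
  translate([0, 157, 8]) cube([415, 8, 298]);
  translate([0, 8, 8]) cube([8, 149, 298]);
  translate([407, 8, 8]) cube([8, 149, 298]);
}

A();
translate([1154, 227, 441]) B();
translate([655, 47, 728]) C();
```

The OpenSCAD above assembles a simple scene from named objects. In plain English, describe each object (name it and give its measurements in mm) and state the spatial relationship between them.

A is a table with a 1154×556 mm rectangular top, 26 mm thick, top surface at z = 728 mm, supported by four 70×70 mm square legs, each inset 46 mm from the nearest pair of top edges, running from the floor. Four apron rails, 70 mm thick and 93 mm tall, run between adjacent legs with their top edges flush with the underside of the top and their outer faces flush with the legs' outer faces.

B is a spool: two coaxial disc flanges of radius 51 mm and thickness 25 mm, joined by a core cylinder of radius 26 mm and height 237 mm. The lower flange rests on z = 0 and the three cylinders share a vertical axis.

C is an open-topped rectangular box: outside dimensions 415×165×306 mm, with a uniform wall and base thickness of 8 mm. The base is a full 415×165 slab on the floor; four walls sit on top of the base. The front and back walls (the −y and +y sides) span the full width; the two side walls fit between them.

The spool is beside the table with their tops flush at z = 728. The open box is on top of the table.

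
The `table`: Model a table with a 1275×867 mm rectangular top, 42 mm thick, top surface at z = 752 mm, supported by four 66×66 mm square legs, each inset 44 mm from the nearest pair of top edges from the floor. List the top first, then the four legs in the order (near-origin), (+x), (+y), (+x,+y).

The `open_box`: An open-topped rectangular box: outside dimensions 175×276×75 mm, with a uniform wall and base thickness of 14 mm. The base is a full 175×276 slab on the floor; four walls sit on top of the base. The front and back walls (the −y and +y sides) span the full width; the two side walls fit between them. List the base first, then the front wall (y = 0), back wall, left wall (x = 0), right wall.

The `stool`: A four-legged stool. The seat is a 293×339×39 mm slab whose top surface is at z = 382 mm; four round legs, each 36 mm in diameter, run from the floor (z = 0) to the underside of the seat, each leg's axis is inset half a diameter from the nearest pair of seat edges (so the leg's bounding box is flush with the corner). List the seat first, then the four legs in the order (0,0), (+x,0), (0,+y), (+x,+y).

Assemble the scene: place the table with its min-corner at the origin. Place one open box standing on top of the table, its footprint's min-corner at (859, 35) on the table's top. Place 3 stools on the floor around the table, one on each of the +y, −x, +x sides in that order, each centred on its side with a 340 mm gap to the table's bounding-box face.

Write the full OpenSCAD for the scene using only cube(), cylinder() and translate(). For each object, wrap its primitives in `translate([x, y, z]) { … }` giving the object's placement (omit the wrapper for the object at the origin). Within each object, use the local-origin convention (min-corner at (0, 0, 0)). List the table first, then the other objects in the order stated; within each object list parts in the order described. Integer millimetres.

translate([0, 0, 710]) cube([1275, 867, 42]);
translate([44, 44, 0]) cube([66, 66, 710]);
translate([1165, 44, 0]) cube([66, 66, 710]);
translate([44, 757, 0]) cube([66, 66, 710]);
translate([1165, 757, 0]) cube([66, 66, 710]);
translate([859, 35, 752]) {
  cube([175, 276, 14]);
  translate([0, 0, 14]) cube([175, 14, 61]);
  translate([0, 262, 14]) cube([175, 14, 61]);
  translate([0, 14, 14]) cube([14, 248, 61]);
  translate([161, 14, 14]) cube([14, 248, 61]);
}
translate([491, 1207, 0]) {
  translate([0, 0, 343]) cube([293, 339, 39]);
  translate([18, 18, 0]) cylinder(h = 343, r = 18);
  translate([275, 18, 0]) cylinder(h = 343, r = 18);
  translate([18, 321, 0]) cylinder(h = 343, r = 18);
  translate([275, 321, 0]) cylinder(h = 343, r = 18);
}
translate([-633, 264, 0]) {
  translate([0, 0, 343]) cube([293, 339, 39]);
  translate([18, 18, 0]) cylinder(h = 343, r = 18);
  translate([275, 18, 0]) cylinder(h = 343, r = 18);
  translate([18, 321, 0]) cylinder(h = 343, r = 18);
  translate([275, 321, 0]) cylinder(h = 343, r = 18);
}
translate([1615, 264, 0]) {
  translate([0, 0, 343]) cube([293, 339, 39]);
  translate([18, 18, 0]) cylinder(h = 343, r = 18);
  translate([275, 18, 0]) cylinder(h = 343, r = 18);
  translate([18, 321, 0]) cylinder(h = 343, r = 18);
  translate([275, 321, 0]) cylinder(h = 343, r = 18);
}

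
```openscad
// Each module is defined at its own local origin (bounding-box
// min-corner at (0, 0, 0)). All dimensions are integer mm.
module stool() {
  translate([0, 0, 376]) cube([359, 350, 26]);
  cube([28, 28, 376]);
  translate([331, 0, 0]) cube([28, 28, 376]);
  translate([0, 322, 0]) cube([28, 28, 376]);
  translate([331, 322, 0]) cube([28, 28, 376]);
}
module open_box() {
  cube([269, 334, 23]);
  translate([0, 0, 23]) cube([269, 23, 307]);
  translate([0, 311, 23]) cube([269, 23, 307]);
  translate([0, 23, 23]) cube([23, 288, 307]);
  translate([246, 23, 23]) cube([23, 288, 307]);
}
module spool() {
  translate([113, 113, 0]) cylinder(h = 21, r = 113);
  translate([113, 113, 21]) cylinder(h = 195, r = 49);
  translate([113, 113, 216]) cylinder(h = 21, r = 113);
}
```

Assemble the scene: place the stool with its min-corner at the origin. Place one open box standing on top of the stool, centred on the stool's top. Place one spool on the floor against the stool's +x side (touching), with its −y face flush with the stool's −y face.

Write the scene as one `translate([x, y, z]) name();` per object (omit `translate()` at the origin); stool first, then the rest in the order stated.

stool();
translate([45, 8, 402]) open_box();
translate([359, 0, 0]) spool();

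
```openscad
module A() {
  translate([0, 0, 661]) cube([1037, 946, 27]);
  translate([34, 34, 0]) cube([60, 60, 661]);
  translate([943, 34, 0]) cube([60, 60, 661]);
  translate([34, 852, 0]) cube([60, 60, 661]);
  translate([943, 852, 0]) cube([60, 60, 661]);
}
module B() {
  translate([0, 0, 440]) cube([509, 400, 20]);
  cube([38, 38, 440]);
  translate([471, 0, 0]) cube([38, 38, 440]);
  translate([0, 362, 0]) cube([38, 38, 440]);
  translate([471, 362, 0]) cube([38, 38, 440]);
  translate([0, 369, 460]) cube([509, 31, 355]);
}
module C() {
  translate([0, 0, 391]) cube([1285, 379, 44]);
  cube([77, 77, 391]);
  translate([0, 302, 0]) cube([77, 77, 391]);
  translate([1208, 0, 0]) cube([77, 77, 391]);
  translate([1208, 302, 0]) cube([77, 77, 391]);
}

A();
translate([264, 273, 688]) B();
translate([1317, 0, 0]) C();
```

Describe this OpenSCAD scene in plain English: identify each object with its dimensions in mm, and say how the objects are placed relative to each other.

A is a table: top 1037 mm (x) × 946 mm (y), 27 mm thick, upper face at z = 688 mm, on four 60×60 mm square legs, each inset 34 mm from the nearest pair of top edges, running from z = 0 to the bottom of the top.

B is a chair: 509×400 mm seat, 20 mm thick, top at z = 460 mm, on four 38 mm square corner legs flush with the seat edges. A 31 mm thick backrest slab spans the full seat width, extending 355 mm above the seat top, its back face flush with the seat's +y edge.

C is a bench: a 1285×379 mm seat slab, 44 mm thick, top at z = 435 mm, on four 77×77 mm square legs flush with the seat corners and standing on z = 0.

The chair is on top of the table, centred. The bench is on the floor beside the table on its +x side.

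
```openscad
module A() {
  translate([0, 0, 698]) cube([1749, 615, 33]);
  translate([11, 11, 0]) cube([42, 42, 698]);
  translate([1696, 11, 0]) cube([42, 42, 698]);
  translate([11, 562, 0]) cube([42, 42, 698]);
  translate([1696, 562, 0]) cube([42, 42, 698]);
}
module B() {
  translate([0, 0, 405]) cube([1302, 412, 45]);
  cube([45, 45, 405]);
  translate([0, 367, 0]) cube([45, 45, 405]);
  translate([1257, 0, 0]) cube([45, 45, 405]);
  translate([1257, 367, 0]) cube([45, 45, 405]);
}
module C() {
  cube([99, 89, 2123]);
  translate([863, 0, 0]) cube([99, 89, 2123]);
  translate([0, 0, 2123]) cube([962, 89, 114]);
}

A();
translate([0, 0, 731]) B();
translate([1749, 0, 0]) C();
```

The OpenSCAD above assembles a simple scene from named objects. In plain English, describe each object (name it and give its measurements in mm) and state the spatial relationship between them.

A is a table with a 1749×615 mm rectangular top, 33 mm thick, top surface at z = 731 mm, supported by four 42×42 mm square legs, each inset 11 mm from the nearest pair of top edges, running from the floor.

B is a long wooden bench with a 1302 mm (x) × 412 mm (y) seat, 45 mm thick, its top surface 450 mm above the floor. Four 45 mm square legs at the seat corners, flush with the edges, run from z = 0 to the seat underside.

C is a door frame. The clear opening is 764 mm wide and 2123 mm high. Two 99 mm wide jambs, 89 mm deep, stand either side of the opening from the floor to the top of the opening. A 114 mm thick head sits across the top of both jambs, spanning the full outside width of the frame.

The bench is on top of the table. The door frame is against the table's +x side, with their −y faces flush.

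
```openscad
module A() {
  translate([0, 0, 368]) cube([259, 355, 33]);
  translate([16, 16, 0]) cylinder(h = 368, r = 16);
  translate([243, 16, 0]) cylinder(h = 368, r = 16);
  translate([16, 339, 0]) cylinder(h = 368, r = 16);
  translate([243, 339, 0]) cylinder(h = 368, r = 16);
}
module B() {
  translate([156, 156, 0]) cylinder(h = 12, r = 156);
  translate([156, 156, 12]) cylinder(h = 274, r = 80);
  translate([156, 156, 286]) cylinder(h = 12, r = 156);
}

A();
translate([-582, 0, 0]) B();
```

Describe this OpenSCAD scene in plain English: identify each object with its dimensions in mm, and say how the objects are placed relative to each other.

A is a four-legged stool. The seat is 259×355 mm, 33 mm thick, top at z = 401 mm. It stands on four round legs, each 32 mm in diameter, from z = 0 to the seat underside, each leg's axis is inset half a diameter from the nearest pair of seat edges (so the leg's bounding box is flush with the corner).

B is a spool: two coaxial disc flanges of radius 156 mm and thickness 12 mm, joined by a core cylinder of radius 80 mm and height 274 mm. The lower flange rests on z = 0 and the three cylinders share a vertical axis.

The spool is on the floor beside the stool on its −x side.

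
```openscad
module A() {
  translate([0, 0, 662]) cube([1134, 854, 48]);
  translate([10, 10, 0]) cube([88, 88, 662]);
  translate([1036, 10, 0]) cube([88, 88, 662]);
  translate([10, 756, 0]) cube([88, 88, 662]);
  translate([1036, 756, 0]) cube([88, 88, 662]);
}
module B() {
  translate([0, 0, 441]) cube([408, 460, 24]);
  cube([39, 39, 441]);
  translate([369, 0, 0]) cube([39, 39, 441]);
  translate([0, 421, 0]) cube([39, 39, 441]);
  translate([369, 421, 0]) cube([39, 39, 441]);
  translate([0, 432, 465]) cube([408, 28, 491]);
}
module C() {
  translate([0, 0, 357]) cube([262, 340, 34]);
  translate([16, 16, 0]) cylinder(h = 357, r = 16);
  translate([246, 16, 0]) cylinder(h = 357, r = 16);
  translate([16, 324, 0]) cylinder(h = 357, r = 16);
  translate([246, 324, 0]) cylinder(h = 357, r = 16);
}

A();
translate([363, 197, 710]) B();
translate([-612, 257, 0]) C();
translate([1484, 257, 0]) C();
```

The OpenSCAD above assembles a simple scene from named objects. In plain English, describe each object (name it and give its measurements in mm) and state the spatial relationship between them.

A is a rectangular dining table. The top is 1134×854×48 mm with its upper surface at z = 710 mm. It stands on four 88×88 mm square legs, each inset 10 mm from the nearest pair of top edges, running from the floor to the underside of the top.

B is a chair: 408×460 mm seat, 24 mm thick, top at z = 465 mm, on four 39 mm square corner legs flush with the seat edges. A 28 mm thick backrest slab spans the full seat width, extending 491 mm above the seat top, its back face flush with the seat's +y edge.

C is a four-legged stool. The seat is a 262×340×34 mm slab whose top surface is at z = 391 mm; four round legs, each 32 mm in diameter, run from the floor (z = 0) to the underside of the seat, each leg's axis is inset half a diameter from the nearest pair of seat edges (so the leg's bounding box is flush with the corner).

The chair is on top of the table, centred. Two stools sit around the table at the −x, +x sides.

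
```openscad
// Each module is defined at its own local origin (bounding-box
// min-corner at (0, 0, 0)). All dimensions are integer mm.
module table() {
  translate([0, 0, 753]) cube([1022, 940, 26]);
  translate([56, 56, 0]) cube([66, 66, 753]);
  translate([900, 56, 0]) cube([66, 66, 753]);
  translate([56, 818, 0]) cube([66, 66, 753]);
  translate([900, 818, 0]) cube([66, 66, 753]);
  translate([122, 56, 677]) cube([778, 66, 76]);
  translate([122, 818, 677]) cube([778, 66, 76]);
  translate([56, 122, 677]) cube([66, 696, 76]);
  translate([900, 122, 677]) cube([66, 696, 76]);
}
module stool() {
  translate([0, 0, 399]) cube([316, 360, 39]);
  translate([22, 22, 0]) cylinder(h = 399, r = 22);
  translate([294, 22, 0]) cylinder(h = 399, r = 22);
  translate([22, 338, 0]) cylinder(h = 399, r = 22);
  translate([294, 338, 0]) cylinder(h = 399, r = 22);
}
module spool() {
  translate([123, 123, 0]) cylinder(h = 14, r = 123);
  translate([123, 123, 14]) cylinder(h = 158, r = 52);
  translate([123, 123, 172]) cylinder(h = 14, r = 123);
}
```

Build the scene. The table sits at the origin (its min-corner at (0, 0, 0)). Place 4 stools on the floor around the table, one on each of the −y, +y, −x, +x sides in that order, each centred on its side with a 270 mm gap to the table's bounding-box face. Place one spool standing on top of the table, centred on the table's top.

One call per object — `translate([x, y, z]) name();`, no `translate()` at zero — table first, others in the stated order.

table();
translate([353, -630, 0]) stool();
translate([353, 1210, 0]) stool();
translate([-586, 290, 0]) stool();
translate([1292, 290, 0]) stool();
translate([388, 347, 779]) spool();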